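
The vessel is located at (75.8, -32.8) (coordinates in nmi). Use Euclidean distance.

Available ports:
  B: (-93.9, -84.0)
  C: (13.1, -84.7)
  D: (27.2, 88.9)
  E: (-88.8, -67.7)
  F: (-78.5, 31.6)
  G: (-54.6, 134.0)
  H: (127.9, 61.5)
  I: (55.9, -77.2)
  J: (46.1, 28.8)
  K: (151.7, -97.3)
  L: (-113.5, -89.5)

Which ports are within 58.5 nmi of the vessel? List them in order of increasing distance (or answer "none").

Distances from (75.8, -32.8):
B: √((-169.7)² + (-51.2)²) = √(28798.090 + 2621.440) = 177.3 nmi
C: √((-62.7)² + (-51.9)²) = √(3931.290 + 2693.610) = 81.4 nmi
D: √((-48.6)² + (121.7)²) = √(2361.960 + 14810.890) = 131.0 nmi
E: √((-164.6)² + (-34.9)²) = √(27093.160 + 1218.010) = 168.3 nmi
F: √((-154.3)² + (64.4)²) = √(23808.490 + 4147.360) = 167.2 nmi
G: √((-130.4)² + (166.8)²) = √(17004.160 + 27822.240) = 211.7 nmi
H: √((52.1)² + (94.3)²) = √(2714.410 + 8892.490) = 107.7 nmi
I: √((-19.9)² + (-44.4)²) = √(396.010 + 1971.360) = 48.7 nmi
J: √((-29.7)² + (61.6)²) = √(882.090 + 3794.560) = 68.4 nmi
K: √((75.9)² + (-64.5)²) = √(5760.810 + 4160.250) = 99.6 nmi
L: √((-189.3)² + (-56.7)²) = √(35834.490 + 3214.890) = 197.6 nmi
Threshold 58.5 nmi: I (48.7 nmi) is within range.

I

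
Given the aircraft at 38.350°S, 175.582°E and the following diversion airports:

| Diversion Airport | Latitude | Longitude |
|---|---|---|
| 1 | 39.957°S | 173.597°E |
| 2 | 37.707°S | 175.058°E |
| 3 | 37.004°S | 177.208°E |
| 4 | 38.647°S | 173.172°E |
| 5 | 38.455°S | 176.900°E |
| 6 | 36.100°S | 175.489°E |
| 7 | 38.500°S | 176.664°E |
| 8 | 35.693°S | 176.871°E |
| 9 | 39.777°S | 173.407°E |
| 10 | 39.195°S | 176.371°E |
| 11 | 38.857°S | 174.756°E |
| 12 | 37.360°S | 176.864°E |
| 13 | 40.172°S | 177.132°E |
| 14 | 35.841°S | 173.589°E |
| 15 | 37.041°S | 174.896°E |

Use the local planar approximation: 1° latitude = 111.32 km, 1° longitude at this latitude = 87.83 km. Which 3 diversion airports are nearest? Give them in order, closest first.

2, 11, 7

Distances from 38.350°S, 175.582°E:
1: √((-1.607·111.32)² + (-1.985·87.83)²) = √(32002.07575 + 30395.32474) = 249.795 km
2: √((0.643·111.32)² + (-0.524·87.83)²) = √(5123.51888 + 2118.10917) = 85.098 km
3: √((1.346·111.32)² + (1.626·87.83)²) = √(22451.04266 + 20395.14738) = 206.993 km
4: √((-0.297·111.32)² + (-2.410·87.83)²) = √(1093.09849 + 44804.31590) = 214.237 km
5: √((-0.105·111.32)² + (1.318·87.83)²) = √(136.62337 + 13400.36371) = 116.349 km
6: √((2.250·111.32)² + (-0.093·87.83)²) = √(62735.22090 + 66.71933) = 250.603 km
7: √((-0.150·111.32)² + (1.082·87.83)²) = √(278.82320 + 9031.09243) = 96.488 km
8: √((2.657·111.32)² + (1.289·87.83)²) = √(87484.17570 + 12817.15393) = 316.704 km
9: √((-1.427·111.32)² + (-2.175·87.83)²) = √(25234.47894 + 36492.55642) = 248.449 km
10: √((-0.845·111.32)² + (0.789·87.83)²) = √(8848.29948 + 4802.19479) = 116.835 km
11: √((-0.507·111.32)² + (-0.826·87.83)²) = √(3185.38781 + 5263.15136) = 91.916 km
12: √((0.990·111.32)² + (1.282·87.83)²) = √(12145.53877 + 12678.32312) = 157.556 km
13: √((-1.822·111.32)² + (1.550·87.83)²) = √(41137.99685 + 18533.14663) = 244.277 km
14: √((2.509·111.32)² + (-1.993·87.83)²) = √(78009.54017 + 30640.81854) = 329.622 km
15: √((1.309·111.32)² + (-0.686·87.83)²) = √(21233.70055 + 3630.22879) = 157.683 km
Sorted: 2 (85.098 km) < 11 (91.916 km) < 7 (96.488 km) < 5 (116.349 km) < 10 (116.835 km) < …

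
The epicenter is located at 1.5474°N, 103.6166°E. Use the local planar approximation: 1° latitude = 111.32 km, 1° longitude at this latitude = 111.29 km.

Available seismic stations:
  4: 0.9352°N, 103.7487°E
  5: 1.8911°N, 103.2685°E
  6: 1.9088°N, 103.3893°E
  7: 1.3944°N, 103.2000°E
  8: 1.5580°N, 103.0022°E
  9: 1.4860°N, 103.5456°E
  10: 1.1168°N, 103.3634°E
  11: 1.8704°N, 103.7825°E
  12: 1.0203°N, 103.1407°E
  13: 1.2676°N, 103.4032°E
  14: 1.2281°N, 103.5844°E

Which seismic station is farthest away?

12

Distances from 1.5474°N, 103.6166°E:
4: √((-0.6122·111.32)² + (0.1321·111.29)²) = √(4644.436675 + 216.131427) = 69.7178 km
5: √((0.3437·111.32)² + (-0.3481·111.29)²) = √(1463.879940 + 1500.791397) = 54.4488 km
6: √((0.3614·111.32)² + (-0.2273·111.29)²) = √(1618.537223 + 639.898595) = 47.5230 km
7: √((-0.1530·111.32)² + (-0.4166·111.29)²) = √(290.087661 + 2149.566158) = 49.3929 km
8: √((0.0106·111.32)² + (-0.6144·111.29)²) = √(1.392381 + 4675.356145) = 68.3868 km
9: √((-0.0614·111.32)² + (-0.0710·111.29)²) = √(46.717881 + 62.435125) = 10.4476 km
10: √((-0.4306·111.32)² + (-0.2532·111.29)²) = √(2297.705936 + 794.035076) = 55.6034 km
11: √((0.3230·111.32)² + (0.1659·111.29)²) = √(1292.859824 + 340.882775) = 40.4196 km
12: √((-0.5271·111.32)² + (-0.4759·111.29)²) = √(3442.963572 + 2805.069942) = 79.0445 km
13: √((-0.2798·111.32)² + (-0.2134·111.29)²) = √(970.156540 + 564.028586) = 39.1687 km
14: √((-0.3193·111.32)² + (-0.0322·111.29)²) = √(1263.409774 + 12.841745) = 35.7247 km
Maximum: 12 at 79.0445 km.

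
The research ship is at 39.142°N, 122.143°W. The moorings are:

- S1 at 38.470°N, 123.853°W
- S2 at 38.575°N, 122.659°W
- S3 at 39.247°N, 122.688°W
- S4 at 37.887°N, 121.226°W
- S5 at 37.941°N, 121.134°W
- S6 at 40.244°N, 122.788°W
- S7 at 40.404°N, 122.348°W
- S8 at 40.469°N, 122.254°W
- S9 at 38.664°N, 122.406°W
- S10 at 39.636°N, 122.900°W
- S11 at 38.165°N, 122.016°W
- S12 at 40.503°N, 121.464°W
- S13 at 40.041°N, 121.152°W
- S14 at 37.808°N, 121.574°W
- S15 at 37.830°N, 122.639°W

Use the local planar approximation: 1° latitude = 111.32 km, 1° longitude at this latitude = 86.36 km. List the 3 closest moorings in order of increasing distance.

Distances from 39.142°N, 122.143°W:
S1: √((-0.672·111.32)² + (-1.710·86.36)²) = √(5596.09323 + 21808.08284) = 165.542 km
S2: √((-0.567·111.32)² + (-0.516·86.36)²) = √(3983.93747 + 1985.75045) = 77.264 km
S3: √((0.105·111.32)² + (-0.545·86.36)²) = √(136.62337 + 2215.22718) = 48.496 km
S4: √((-1.255·111.32)² + (0.917·86.36)²) = √(19517.93408 + 6271.39187) = 160.591 km
S5: √((-1.201·111.32)² + (1.009·86.36)²) = √(17874.43859 + 7592.89859) = 159.585 km
S6: √((1.102·111.32)² + (-0.645·86.36)²) = √(15049.06730 + 3102.73508) = 134.729 km
S7: √((1.262·111.32)² + (-0.205·86.36)²) = √(19736.27124 + 313.42453) = 141.597 km
S8: √((1.327·111.32)² + (-0.111·86.36)²) = √(21821.68292 + 91.89063) = 148.032 km
S9: √((-0.478·111.32)² + (-0.263·86.36)²) = √(2831.40626 + 515.86583) = 57.856 km
S10: √((0.494·111.32)² + (-0.757·86.36)²) = √(3024.12886 + 4273.82787) = 85.428 km
S11: √((-0.977·111.32)² + (0.127·86.36)²) = √(11828.65929 + 120.29088) = 109.311 km
S12: √((1.361·111.32)² + (0.679·86.36)²) = √(22954.22560 + 3438.46665) = 162.458 km
S13: √((0.899·111.32)² + (0.991·86.36)²) = √(10015.34188 + 7324.40881) = 131.680 km
S14: √((-1.334·111.32)² + (0.569·86.36)²) = √(22052.51136 + 2414.62560) = 156.420 km
S15: √((-1.312·111.32)² + (-0.496·86.36)²) = √(21331.13997 + 1834.79953) = 152.204 km
Sorted: S3 (48.496 km) < S9 (57.856 km) < S2 (77.264 km) < S10 (85.428 km) < S11 (109.311 km) < …

S3, S9, S2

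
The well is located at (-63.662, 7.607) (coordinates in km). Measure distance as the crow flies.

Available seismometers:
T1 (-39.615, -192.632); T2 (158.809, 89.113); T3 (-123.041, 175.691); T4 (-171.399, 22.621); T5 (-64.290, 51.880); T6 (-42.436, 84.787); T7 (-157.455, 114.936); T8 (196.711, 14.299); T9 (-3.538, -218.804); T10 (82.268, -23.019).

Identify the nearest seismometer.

T5

Distances from (-63.662, 7.607):
T1: 201.678 km
T2: 236.932 km
T3: 178.264 km
T4: 108.778 km
T5: 44.277 km
T6: 80.046 km
T7: 142.536 km
T8: 260.459 km
T9: 234.258 km
T10: 149.109 km
Minimum: T5 at 44.277 km.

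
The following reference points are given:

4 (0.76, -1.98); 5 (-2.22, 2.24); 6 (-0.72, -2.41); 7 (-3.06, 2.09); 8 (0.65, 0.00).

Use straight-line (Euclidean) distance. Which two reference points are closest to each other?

5 and 7

Pairwise distances:
4–5: 5.17
4–6: 1.54
4–7: 5.58
4–8: 1.98
5–6: 4.89
5–7: 0.85
5–8: 3.64
6–7: 5.07
6–8: 2.77
7–8: 4.26
Closest pair: 5–7 at 0.85.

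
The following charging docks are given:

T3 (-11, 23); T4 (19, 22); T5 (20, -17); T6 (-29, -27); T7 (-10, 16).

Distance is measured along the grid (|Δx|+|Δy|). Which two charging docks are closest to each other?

T3 and T7

Pairwise distances:
T3–T4: 31
T3–T5: 71
T3–T6: 68
T3–T7: 8
T4–T5: 40
T4–T6: 97
T4–T7: 35
T5–T6: 59
T5–T7: 63
T6–T7: 62
Closest pair: T3–T7 at 8.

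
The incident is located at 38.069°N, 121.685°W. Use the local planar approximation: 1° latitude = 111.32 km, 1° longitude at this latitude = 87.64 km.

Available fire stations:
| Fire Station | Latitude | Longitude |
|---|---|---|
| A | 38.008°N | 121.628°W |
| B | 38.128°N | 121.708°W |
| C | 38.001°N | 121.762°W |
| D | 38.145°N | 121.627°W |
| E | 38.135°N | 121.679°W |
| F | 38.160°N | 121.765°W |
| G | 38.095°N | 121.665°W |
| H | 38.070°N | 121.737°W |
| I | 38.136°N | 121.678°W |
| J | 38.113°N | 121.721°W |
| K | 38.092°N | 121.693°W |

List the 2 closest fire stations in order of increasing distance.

K, G

Distances from 38.069°N, 121.685°W:
A: √((-0.061·111.32)² + (0.057·87.64)²) = √(46.11116 + 24.95482) = 8.430 km
B: √((0.059·111.32)² + (-0.023·87.64)²) = √(43.13705 + 4.06313) = 6.870 km
C: √((-0.068·111.32)² + (-0.077·87.64)²) = √(57.30127 + 45.53928) = 10.141 km
D: √((0.076·111.32)² + (0.058·87.64)²) = √(71.57701 + 25.83811) = 9.870 km
E: √((0.066·111.32)² + (0.006·87.64)²) = √(53.98017 + 0.27651) = 7.366 km
F: √((0.091·111.32)² + (-0.080·87.64)²) = √(102.61933 + 49.15693) = 12.320 km
G: √((0.026·111.32)² + (0.020·87.64)²) = √(8.37709 + 3.07231) = 3.384 km
H: √((0.001·111.32)² + (-0.052·87.64)²) = √(0.01239 + 20.76880) = 4.559 km
I: √((0.067·111.32)² + (0.007·87.64)²) = √(55.62833 + 0.37636) = 7.484 km
J: √((0.044·111.32)² + (-0.036·87.64)²) = √(23.99119 + 9.95428) = 5.826 km
K: √((0.023·111.32)² + (-0.008·87.64)²) = √(6.55544 + 0.49157) = 2.655 km
Sorted: K (2.655 km) < G (3.384 km) < H (4.559 km) < J (5.826 km) < …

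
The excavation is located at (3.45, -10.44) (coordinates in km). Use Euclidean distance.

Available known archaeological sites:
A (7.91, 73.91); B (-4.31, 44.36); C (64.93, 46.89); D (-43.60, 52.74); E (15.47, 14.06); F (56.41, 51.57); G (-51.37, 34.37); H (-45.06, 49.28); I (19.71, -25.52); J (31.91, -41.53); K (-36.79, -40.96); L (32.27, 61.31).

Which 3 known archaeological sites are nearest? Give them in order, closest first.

Distances from (3.45, -10.44):
A: √((4.46)² + (84.35)²) = √(19.8916 + 7114.9225) = 84.47 km
B: √((-7.76)² + (54.80)²) = √(60.2176 + 3003.0400) = 55.35 km
C: √((61.48)² + (57.33)²) = √(3779.7904 + 3286.7289) = 84.06 km
D: √((-47.05)² + (63.18)²) = √(2213.7025 + 3991.7124) = 78.77 km
E: √((12.02)² + (24.50)²) = √(144.4804 + 600.2500) = 27.29 km
F: √((52.96)² + (62.01)²) = √(2804.7616 + 3845.2401) = 81.55 km
G: √((-54.82)² + (44.81)²) = √(3005.2324 + 2007.9361) = 70.80 km
H: √((-48.51)² + (59.72)²) = √(2353.2201 + 3566.4784) = 76.94 km
I: √((16.26)² + (-15.08)²) = √(264.3876 + 227.4064) = 22.18 km
J: √((28.46)² + (-31.09)²) = √(809.9716 + 966.5881) = 42.15 km
K: √((-40.24)² + (-30.52)²) = √(1619.2576 + 931.4704) = 50.50 km
L: √((28.82)² + (71.75)²) = √(830.5924 + 5148.0625) = 77.32 km
Sorted: I (22.18 km) < E (27.29 km) < J (42.15 km) < K (50.50 km) < B (55.35 km) < …

I, E, J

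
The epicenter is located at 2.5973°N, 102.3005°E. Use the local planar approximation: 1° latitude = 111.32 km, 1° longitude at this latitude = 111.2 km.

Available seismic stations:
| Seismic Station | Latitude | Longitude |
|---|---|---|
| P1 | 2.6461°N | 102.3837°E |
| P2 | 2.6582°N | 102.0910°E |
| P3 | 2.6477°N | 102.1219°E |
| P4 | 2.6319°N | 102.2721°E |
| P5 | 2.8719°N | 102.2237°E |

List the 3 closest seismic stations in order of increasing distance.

P4, P1, P3

Distances from 2.5973°N, 102.3005°E:
P1: √((0.0488·111.32)² + (0.0832·111.2)²) = √(29.511144 + 85.596543) = 10.7288 km
P2: √((0.0609·111.32)² + (-0.2095·111.2)²) = √(45.960102 + 542.722253) = 24.2628 km
P3: √((0.0504·111.32)² + (-0.1786·111.2)²) = √(31.478024 + 394.432311) = 20.6376 km
P4: √((0.0346·111.32)² + (-0.0284·111.2)²) = √(14.835377 + 9.973469) = 4.9808 km
P5: √((0.2746·111.32)² + (-0.0768·111.2)²) = √(934.431480 + 72.934333) = 31.7390 km
Sorted: P4 (4.9808 km) < P1 (10.7288 km) < P3 (20.6376 km) < P2 (24.2628 km) < P5 (31.7390 km)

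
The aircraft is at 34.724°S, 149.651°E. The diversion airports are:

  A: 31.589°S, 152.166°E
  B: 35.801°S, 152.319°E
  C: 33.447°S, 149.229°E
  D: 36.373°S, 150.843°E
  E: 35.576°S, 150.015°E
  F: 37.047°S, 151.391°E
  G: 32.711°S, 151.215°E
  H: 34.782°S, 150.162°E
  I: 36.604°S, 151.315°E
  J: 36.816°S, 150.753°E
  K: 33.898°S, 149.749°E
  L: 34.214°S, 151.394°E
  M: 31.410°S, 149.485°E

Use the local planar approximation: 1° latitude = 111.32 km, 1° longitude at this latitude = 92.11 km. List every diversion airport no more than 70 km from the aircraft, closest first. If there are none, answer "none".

H

Distances from 34.724°S, 149.651°E:
A: 418.877 km
B: 273.435 km
C: 147.374 km
D: 213.896 km
E: 100.596 km
F: 304.235 km
G: 266.399 km
H: 47.509 km
I: 259.405 km
J: 254.041 km
K: 92.392 km
L: 170.290 km
M: 369.231 km
Threshold 70 km: H (47.509 km) is within range.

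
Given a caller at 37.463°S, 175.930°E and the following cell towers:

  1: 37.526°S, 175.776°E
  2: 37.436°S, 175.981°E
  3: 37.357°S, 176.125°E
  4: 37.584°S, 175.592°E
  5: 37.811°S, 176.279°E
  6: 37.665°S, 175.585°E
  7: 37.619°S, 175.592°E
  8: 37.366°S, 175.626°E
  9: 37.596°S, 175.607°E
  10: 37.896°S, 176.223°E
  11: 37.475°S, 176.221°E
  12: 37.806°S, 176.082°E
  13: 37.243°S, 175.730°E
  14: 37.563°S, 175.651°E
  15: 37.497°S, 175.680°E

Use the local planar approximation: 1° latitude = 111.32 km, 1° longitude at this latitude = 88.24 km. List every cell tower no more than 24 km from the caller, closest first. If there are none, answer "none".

2, 1, 3, 15

Distances from 37.463°S, 175.930°E:
1: √((-0.063·111.32)² + (-0.154·88.24)²) = √(49.18441 + 184.65983) = 15.292 km
2: √((0.027·111.32)² + (0.051·88.24)²) = √(9.03387 + 20.25216) = 5.412 km
3: √((0.106·111.32)² + (0.195·88.24)²) = √(139.23811 + 296.07397) = 20.864 km
4: √((-0.121·111.32)² + (-0.338·88.24)²) = √(181.43336 + 889.53778) = 32.726 km
5: √((-0.348·111.32)² + (0.349·88.24)²) = √(1500.73801 + 948.37883) = 49.489 km
6: √((-0.202·111.32)² + (-0.345·88.24)²) = √(505.64898 + 926.76407) = 37.847 km
7: √((-0.156·111.32)² + (-0.338·88.24)²) = √(301.57518 + 889.53778) = 34.513 km
8: √((0.097·111.32)² + (-0.304·88.24)²) = √(116.59767 + 719.57848) = 28.917 km
9: √((-0.133·111.32)² + (-0.323·88.24)²) = √(219.20461 + 812.33664) = 32.118 km
10: √((-0.433·111.32)² + (0.293·88.24)²) = √(2323.39039 + 668.44586) = 54.698 km
11: √((-0.012·111.32)² + (0.291·88.24)²) = √(1.78447 + 659.35147) = 25.713 km
12: √((-0.343·111.32)² + (0.152·88.24)²) = √(1457.92316 + 179.89462) = 40.470 km
13: √((0.220·111.32)² + (-0.200·88.24)²) = √(599.77969 + 311.45190) = 30.187 km
14: √((-0.100·111.32)² + (-0.279·88.24)²) = √(123.92142 + 606.09319) = 27.019 km
15: √((-0.034·111.32)² + (-0.250·88.24)²) = √(14.32532 + 486.64360) = 22.382 km
Threshold 24 km: 2 (5.412 km), 1 (15.292 km), 3 (20.864 km), 15 (22.382 km) are within range.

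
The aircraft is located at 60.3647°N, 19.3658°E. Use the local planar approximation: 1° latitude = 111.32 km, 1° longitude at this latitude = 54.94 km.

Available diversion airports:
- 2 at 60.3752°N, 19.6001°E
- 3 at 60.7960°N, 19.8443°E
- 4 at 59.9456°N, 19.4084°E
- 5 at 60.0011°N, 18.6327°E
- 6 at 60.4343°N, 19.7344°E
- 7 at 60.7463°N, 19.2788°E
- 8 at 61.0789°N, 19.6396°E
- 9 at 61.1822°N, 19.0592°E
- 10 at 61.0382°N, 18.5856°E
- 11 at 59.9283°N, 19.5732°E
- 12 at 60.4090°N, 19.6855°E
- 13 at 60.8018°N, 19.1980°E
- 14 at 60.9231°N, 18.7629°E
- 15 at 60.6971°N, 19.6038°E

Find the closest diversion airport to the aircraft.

Distances from 60.3647°N, 19.3658°E:
2: √((0.0105·111.32)² + (0.2343·54.94)²) = √(1.366234 + 165.699763) = 12.9254 km
3: √((0.4313·111.32)² + (0.4785·54.94)²) = √(2305.182488 + 691.100480) = 54.7383 km
4: √((-0.4191·111.32)² + (0.0426·54.94)²) = √(2176.615497 + 5.477678) = 46.7129 km
5: √((-0.3636·111.32)² + (-0.7331·54.94)²) = √(1638.302690 + 1622.197580) = 57.1008 km
6: √((0.0696·111.32)² + (0.3686·54.94)²) = √(60.029521 + 410.098303) = 21.6824 km
7: √((0.3816·111.32)² + (-0.0870·54.94)²) = √(1804.525932 + 22.846297) = 42.7478 km
8: √((0.7142·111.32)² + (0.2738·54.94)²) = √(6321.004319 + 226.278972) = 80.9153 km
9: √((0.8175·111.32)² + (-0.3066·54.94)²) = √(8281.746217 + 283.740684) = 92.5499 km
10: √((0.6735·111.32)² + (-0.7802·54.94)²) = √(5621.103675 + 1837.338613) = 86.3623 km
11: √((-0.4364·111.32)² + (0.2074·54.94)²) = √(2360.021064 + 129.835906) = 49.8985 km
12: √((0.0443·111.32)² + (0.3197·54.94)²) = √(24.319456 + 308.505267) = 18.2435 km
13: √((0.4371·111.32)² + (-0.1678·54.94)²) = √(2367.598239 + 84.988707) = 49.5236 km
14: √((0.5584·111.32)² + (-0.6029·54.94)²) = √(3864.000861 + 1097.154725) = 70.4355 km
15: √((0.3324·111.32)² + (0.2380·54.94)²) = √(1369.204840 + 170.974454) = 39.2451 km
Minimum: 2 at 12.9254 km.

2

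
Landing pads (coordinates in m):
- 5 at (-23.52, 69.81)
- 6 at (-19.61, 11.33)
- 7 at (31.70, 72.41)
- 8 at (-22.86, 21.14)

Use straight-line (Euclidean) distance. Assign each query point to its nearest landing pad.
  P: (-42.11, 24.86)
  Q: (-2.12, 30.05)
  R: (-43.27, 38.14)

P→8; Q→8; R→8

P at (-42.11, 24.86):
  5: 48.64 m
  6: 26.25 m
  7: 87.80 m
  8: 19.61 m
  → nearest: 8 (19.61 m)
Q at (-2.12, 30.05):
  5: 45.15 m
  6: 25.62 m
  7: 54.20 m
  8: 22.57 m
  → nearest: 8 (22.57 m)
R at (-43.27, 38.14):
  5: 37.32 m
  6: 35.76 m
  7: 82.43 m
  8: 26.56 m
  → nearest: 8 (26.56 m)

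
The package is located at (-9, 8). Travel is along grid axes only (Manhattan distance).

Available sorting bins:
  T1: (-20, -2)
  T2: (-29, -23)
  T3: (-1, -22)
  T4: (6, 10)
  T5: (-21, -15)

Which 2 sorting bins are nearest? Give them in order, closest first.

T4, T1

Distances from (-9, 8):
T1: |-11| + |-10| = 11 + 10 = 21
T2: |-20| + |-31| = 20 + 31 = 51
T3: |8| + |-30| = 8 + 30 = 38
T4: |15| + |2| = 15 + 2 = 17
T5: |-12| + |-23| = 12 + 23 = 35
Sorted: T4 (17) < T1 (21) < T5 (35) < T3 (38) < …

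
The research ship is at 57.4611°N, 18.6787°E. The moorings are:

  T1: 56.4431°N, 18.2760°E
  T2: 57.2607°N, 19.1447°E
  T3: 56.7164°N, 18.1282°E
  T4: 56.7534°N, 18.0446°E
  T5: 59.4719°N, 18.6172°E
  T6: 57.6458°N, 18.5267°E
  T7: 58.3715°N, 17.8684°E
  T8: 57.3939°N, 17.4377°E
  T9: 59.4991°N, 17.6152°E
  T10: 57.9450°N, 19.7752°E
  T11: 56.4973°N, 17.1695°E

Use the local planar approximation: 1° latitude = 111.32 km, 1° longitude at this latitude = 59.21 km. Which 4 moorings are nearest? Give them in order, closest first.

Distances from 57.4611°N, 18.6787°E:
T1: √((-1.0180·111.32)² + (-0.4027·59.21)²) = √(12842.274581 + 568.529994) = 115.8050 km
T2: √((-0.2004·111.32)² + (0.4660·59.21)²) = √(497.670422 + 761.310738) = 35.4821 km
T3: √((-0.7447·111.32)² + (-0.5505·59.21)²) = √(6872.410663 + 1062.440870) = 89.0778 km
T4: √((-0.7077·111.32)² + (-0.6341·59.21)²) = √(6206.471801 + 1409.631605) = 87.2703 km
T5: √((2.0108·111.32)² + (-0.0615·59.21)²) = √(50105.355571 + 13.259903) = 223.8719 km
T6: √((0.1847·111.32)² + (-0.1520·59.21)²) = √(422.746661 + 80.998560) = 22.4443 km
T7: √((0.9104·111.32)² + (-0.8103·59.21)²) = √(10270.956584 + 2301.875338) = 112.1286 km
T8: √((-0.0672·111.32)² + (-1.2410·59.21)²) = √(55.960932 + 5399.253086) = 73.8594 km
T9: √((2.0380·111.32)² + (-1.0635·59.21)²) = √(51470.069498 + 3965.200120) = 235.4470 km
T10: √((0.4839·111.32)² + (1.0965·59.21)²) = √(2901.734275 + 4215.095262) = 84.3613 km
T11: √((-0.9638·111.32)² + (-1.5092·59.21)²) = √(11511.190449 + 7985.161703) = 139.6293 km
Sorted: T6 (22.4443 km) < T2 (35.4821 km) < T8 (73.8594 km) < T10 (84.3613 km) < T4 (87.2703 km) < T3 (89.0778 km) < …

T6, T2, T8, T10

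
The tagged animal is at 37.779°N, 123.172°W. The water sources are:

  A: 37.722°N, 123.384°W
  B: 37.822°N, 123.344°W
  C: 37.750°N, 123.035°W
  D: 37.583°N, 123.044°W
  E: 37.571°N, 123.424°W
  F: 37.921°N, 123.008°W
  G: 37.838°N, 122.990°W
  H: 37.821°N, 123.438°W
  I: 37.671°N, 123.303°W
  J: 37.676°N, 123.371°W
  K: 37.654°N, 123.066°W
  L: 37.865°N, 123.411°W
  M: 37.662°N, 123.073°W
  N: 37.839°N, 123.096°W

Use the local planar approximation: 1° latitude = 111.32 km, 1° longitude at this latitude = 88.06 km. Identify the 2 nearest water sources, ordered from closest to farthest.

N, C

Distances from 37.779°N, 123.172°W:
A: √((-0.057·111.32)² + (-0.212·88.06)²) = √(40.26207 + 348.52111) = 19.718 km
B: √((0.043·111.32)² + (-0.172·88.06)²) = √(22.91307 + 229.41101) = 15.885 km
C: √((-0.029·111.32)² + (0.137·88.06)²) = √(10.42179 + 145.54540) = 12.489 km
D: √((-0.196·111.32)² + (0.128·88.06)²) = √(476.05654 + 127.05077) = 24.558 km
E: √((-0.208·111.32)² + (-0.252·88.06)²) = √(536.13365 + 492.44581) = 32.071 km
F: √((0.142·111.32)² + (0.164·88.06)²) = √(249.87516 + 208.56674) = 21.411 km
G: √((0.059·111.32)² + (0.182·88.06)²) = √(43.13705 + 256.86216) = 17.320 km
H: √((0.042·111.32)² + (-0.266·88.06)²) = √(21.85974 + 548.68190) = 23.886 km
I: √((-0.108·111.32)² + (-0.131·88.06)²) = √(144.54195 + 133.07607) = 16.662 km
J: √((-0.103·111.32)² + (-0.199·88.06)²) = √(131.46824 + 307.08847) = 20.942 km
K: √((-0.125·111.32)² + (0.106·88.06)²) = √(193.62722 + 87.13028) = 16.756 km
L: √((0.086·111.32)² + (-0.239·88.06)²) = √(91.65229 + 442.94843) = 23.121 km
M: √((-0.117·111.32)² + (0.099·88.06)²) = √(169.63604 + 76.00248) = 15.673 km
N: √((0.060·111.32)² + (0.076·88.06)²) = √(44.61171 + 44.79036) = 9.455 km
Sorted: N (9.455 km) < C (12.489 km) < M (15.673 km) < B (15.885 km) < …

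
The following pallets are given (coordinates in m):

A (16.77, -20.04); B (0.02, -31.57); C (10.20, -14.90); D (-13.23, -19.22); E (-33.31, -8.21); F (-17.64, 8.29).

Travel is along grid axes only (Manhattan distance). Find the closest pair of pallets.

Pairwise distances:
A–B: |-16.75| + |-11.53| = 16.75 + 11.53 = 28.28 m
A–C: |-6.57| + |5.14| = 6.57 + 5.14 = 11.71 m
A–D: |-30.00| + |0.82| = 30.00 + 0.82 = 30.82 m
A–E: |-50.08| + |11.83| = 50.08 + 11.83 = 61.91 m
A–F: |-34.41| + |28.33| = 34.41 + 28.33 = 62.74 m
B–C: |10.18| + |16.67| = 10.18 + 16.67 = 26.85 m
B–D: |-13.25| + |12.35| = 13.25 + 12.35 = 25.60 m
B–E: |-33.33| + |23.36| = 33.33 + 23.36 = 56.69 m
B–F: |-17.66| + |39.86| = 17.66 + 39.86 = 57.52 m
C–D: |-23.43| + |-4.32| = 23.43 + 4.32 = 27.75 m
C–E: |-43.51| + |6.69| = 43.51 + 6.69 = 50.20 m
C–F: |-27.84| + |23.19| = 27.84 + 23.19 = 51.03 m
D–E: |-20.08| + |11.01| = 20.08 + 11.01 = 31.09 m
D–F: |-4.41| + |27.51| = 4.41 + 27.51 = 31.92 m
E–F: |15.67| + |16.50| = 15.67 + 16.50 = 32.17 m
Closest pair: A–C at 11.71 m.

A and C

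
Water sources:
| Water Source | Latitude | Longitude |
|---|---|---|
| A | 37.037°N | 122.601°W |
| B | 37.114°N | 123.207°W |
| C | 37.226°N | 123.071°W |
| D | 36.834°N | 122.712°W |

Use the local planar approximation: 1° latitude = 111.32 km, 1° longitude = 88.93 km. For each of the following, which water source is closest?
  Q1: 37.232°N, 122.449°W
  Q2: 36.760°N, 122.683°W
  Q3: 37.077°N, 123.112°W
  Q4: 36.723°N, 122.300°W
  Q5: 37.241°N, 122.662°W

Q1 at 37.232°N, 122.449°W:
  A: √((-0.195·111.32)² + (-0.152·88.93)²) = √(471.21121 + 182.71902) = 25.572 km
  B: √((-0.118·111.32)² + (-0.758·88.93)²) = √(172.54819 + 4543.96519) = 68.677 km
  C: √((-0.006·111.32)² + (-0.622·88.93)²) = √(0.44612 + 3059.68949) = 55.318 km
  D: √((-0.398·111.32)² + (-0.263·88.93)²) = √(1962.96492 + 547.02614) = 50.100 km
  → nearest: A (25.572 km)
Q2 at 36.760°N, 122.683°W:
  A: √((0.277·111.32)² + (0.082·88.93)²) = √(950.83669 + 53.17706) = 31.686 km
  B: √((0.354·111.32)² + (-0.524·88.93)²) = √(1552.93372 + 2171.49662) = 61.028 km
  C: √((0.466·111.32)² + (-0.388·88.93)²) = √(2691.02808 + 1190.58398) = 62.303 km
  D: √((0.074·111.32)² + (-0.029·88.93)²) = √(67.85937 + 6.65109) = 8.632 km
  → nearest: D (8.632 km)
Q3 at 37.077°N, 123.112°W:
  A: √((-0.040·111.32)² + (0.511·88.93)²) = √(19.82743 + 2065.08715) = 45.661 km
  B: √((0.037·111.32)² + (-0.095·88.93)²) = √(16.96484 + 71.37462) = 9.399 km
  C: √((0.149·111.32)² + (0.041·88.93)²) = √(275.11795 + 13.29426) = 16.983 km
  D: √((-0.243·111.32)² + (0.400·88.93)²) = √(731.74362 + 1265.36718) = 44.689 km
  → nearest: B (9.399 km)
Q4 at 36.723°N, 122.300°W:
  A: √((0.314·111.32)² + (-0.301·88.93)²) = √(1221.81567 + 716.52208) = 44.027 km
  B: √((0.391·111.32)² + (-0.907·88.93)²) = √(1894.52312 + 6505.95655) = 91.654 km
  C: √((0.503·111.32)² + (-0.771·88.93)²) = √(3135.32356 + 4701.16334) = 88.524 km
  D: √((0.111·111.32)² + (-0.412·88.93)²) = √(152.68359 + 1342.42805) = 38.667 km
  → nearest: D (38.667 km)
Q5 at 37.241°N, 122.662°W:
  A: √((-0.204·111.32)² + (0.061·88.93)²) = √(515.71140 + 29.42770) = 23.348 km
  B: √((-0.127·111.32)² + (-0.545·88.93)²) = √(199.87286 + 2349.03555) = 50.487 km
  C: √((-0.015·111.32)² + (-0.409·88.93)²) = √(2.78823 + 1322.94930) = 36.411 km
  D: √((-0.407·111.32)² + (-0.050·88.93)²) = √(2052.74600 + 19.77136) = 45.525 km
  → nearest: A (23.348 km)

Q1→A; Q2→D; Q3→B; Q4→D; Q5→A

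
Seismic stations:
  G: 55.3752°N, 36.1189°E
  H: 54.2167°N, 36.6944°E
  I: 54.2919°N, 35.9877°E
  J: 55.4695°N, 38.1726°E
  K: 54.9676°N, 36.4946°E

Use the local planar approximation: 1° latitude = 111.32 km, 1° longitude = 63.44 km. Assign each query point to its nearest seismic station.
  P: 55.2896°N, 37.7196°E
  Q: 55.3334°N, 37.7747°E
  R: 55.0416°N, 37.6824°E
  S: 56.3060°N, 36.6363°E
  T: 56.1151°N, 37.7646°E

P at 55.2896°N, 37.7196°E:
  G: √((0.0856·111.32)² + (-1.6007·63.44)²) = √(90.801689 + 10312.079167) = 101.9945 km
  H: √((-1.0729·111.32)² + (-1.0252·63.44)²) = √(14264.773687 + 4230.030937) = 135.9956 km
  I: √((-0.9977·111.32)² + (-1.7319·63.44)²) = √(12335.204099 + 12071.798372) = 156.2274 km
  J: √((0.1799·111.32)² + (0.4530·63.44)²) = √(401.059421 + 825.891036) = 35.0279 km
  K: √((-0.3220·111.32)² + (-1.2250·63.44)²) = √(1284.866893 + 6039.465796) = 85.5823 km
  → nearest: J (35.0279 km)
Q at 55.3334°N, 37.7747°E:
  G: √((0.0418·111.32)² + (-1.6558·63.44)²) = √(21.652047 + 11034.231852) = 105.1470 km
  H: √((-1.1167·111.32)² + (-1.0803·63.44)²) = √(15453.235660 + 4696.940956) = 141.9513 km
  I: √((-1.0415·111.32)² + (-1.7870·63.44)²) = √(13442.032586 + 12852.140175) = 162.1548 km
  J: √((0.1361·111.32)² + (0.3979·63.44)²) = √(229.542256 + 637.197740) = 29.4404 km
  K: √((-0.3658·111.32)² + (-1.2801·63.44)²) = √(1658.188113 + 6594.990037) = 90.8470 km
  → nearest: J (29.4404 km)
R at 55.0416°N, 37.6824°E:
  G: √((0.3336·111.32)² + (-1.5635·63.44)²) = √(1379.108640 + 9838.346630) = 105.9125 km
  H: √((-0.8249·111.32)² + (-0.9880·63.44)²) = √(8432.357341 + 3928.621941) = 111.1799 km
  I: √((-0.7497·111.32)² + (-1.6947·63.44)²) = √(6965.004751 + 11558.780258) = 136.1021 km
  J: √((0.4279·111.32)² + (0.4902·63.44)²) = √(2268.981570 + 967.103517) = 56.8866 km
  K: √((-0.0740·111.32)² + (-1.1878·63.44)²) = √(67.859372 + 5678.230139) = 75.8030 km
  → nearest: J (56.8866 km)
S at 56.3060°N, 36.6363°E:
  G: √((-0.9308·111.32)² + (-0.5174·63.44)²) = √(10736.411401 + 1077.405523) = 108.6914 km
  H: √((-2.0893·111.32)² + (0.0581·63.44)²) = √(54093.863881 + 13.585593) = 232.6101 km
  I: √((-2.0141·111.32)² + (-0.6486·63.44)²) = √(50269.950113 + 1693.090751) = 227.9540 km
  J: √((-0.8365·111.32)² + (1.5363·63.44)²) = √(8671.181684 + 9499.011418) = 134.7969 km
  K: √((-1.3384·111.32)² + (-0.1417·63.44)²) = √(22198.225111 + 80.810175) = 149.2616 km
  → nearest: G (108.6914 km)
T at 56.1151°N, 37.7646°E:
  G: √((-0.7399·111.32)² + (-1.6457·63.44)²) = √(6784.103265 + 10900.029841) = 132.9817 km
  H: √((-1.8984·111.32)² + (-1.0702·63.44)²) = √(44660.321562 + 4609.525713) = 221.9681 km
  I: √((-1.8232·111.32)² + (-1.7769·63.44)²) = √(41192.203056 + 12707.271919) = 232.1626 km
  J: √((-0.6456·111.32)² + (0.4080·63.44)²) = √(5165.037021 + 669.956608) = 76.3871 km
  K: √((-1.1475·111.32)² + (-1.2700·63.44)²) = √(16317.430956 + 6491.331533) = 151.0257 km
  → nearest: J (76.3871 km)

P→J; Q→J; R→J; S→G; T→J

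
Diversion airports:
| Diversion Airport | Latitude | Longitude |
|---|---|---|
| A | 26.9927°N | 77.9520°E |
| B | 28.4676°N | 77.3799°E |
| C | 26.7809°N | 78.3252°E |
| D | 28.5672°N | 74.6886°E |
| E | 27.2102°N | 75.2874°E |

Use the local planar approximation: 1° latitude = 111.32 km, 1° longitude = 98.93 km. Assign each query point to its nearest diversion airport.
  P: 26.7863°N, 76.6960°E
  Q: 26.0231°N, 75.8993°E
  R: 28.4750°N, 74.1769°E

P at 26.7863°N, 76.6960°E:
  A: 126.3625 km
  B: 199.0160 km
  C: 161.1779 km
  D: 280.6097 km
  E: 147.1257 km
  → nearest: A (126.3625 km)
Q at 26.0231°N, 75.8993°E:
  A: 229.9762 km
  B: 309.0395 km
  C: 254.3886 km
  D: 307.4954 km
  E: 145.3534 km
  → nearest: E (145.3534 km)
R at 28.4750°N, 74.1769°E:
  A: 408.2995 km
  B: 316.8739 km
  C: 451.6483 km
  D: 51.6525 km
  E: 178.5877 km
  → nearest: D (51.6525 km)

P→A; Q→E; R→D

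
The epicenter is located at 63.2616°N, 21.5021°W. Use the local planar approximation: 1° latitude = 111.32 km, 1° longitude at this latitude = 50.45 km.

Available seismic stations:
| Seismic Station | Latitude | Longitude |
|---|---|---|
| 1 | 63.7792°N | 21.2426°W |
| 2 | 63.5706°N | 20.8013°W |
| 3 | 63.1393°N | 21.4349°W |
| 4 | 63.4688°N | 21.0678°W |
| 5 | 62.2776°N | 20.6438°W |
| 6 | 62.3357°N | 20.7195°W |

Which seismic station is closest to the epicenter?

Distances from 63.2616°N, 21.5021°W:
1: √((0.5176·111.32)² + (0.2595·50.45)²) = √(3319.975896 + 171.394573) = 59.0878 km
2: √((0.3090·111.32)² + (0.7008·50.45)²) = √(1183.214148 + 1250.001481) = 49.3276 km
3: √((-0.1223·111.32)² + (0.0672·50.45)²) = √(185.352868 + 11.493727) = 14.0302 km
4: √((0.2072·111.32)² + (0.4343·50.45)²) = √(532.017475 + 480.067162) = 31.8133 km
5: √((-0.9840·111.32)² + (0.8583·50.45)²) = √(11998.766232 + 1874.996953) = 117.7869 km
6: √((-0.9259·111.32)² + (0.7826·50.45)²) = √(10623.669796 + 1558.841748) = 110.3744 km
Minimum: 3 at 14.0302 km.

3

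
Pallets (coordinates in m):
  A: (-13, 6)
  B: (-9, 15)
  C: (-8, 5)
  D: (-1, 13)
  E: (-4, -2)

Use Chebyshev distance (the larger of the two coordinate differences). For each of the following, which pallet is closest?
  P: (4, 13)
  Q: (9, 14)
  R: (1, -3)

P→D; Q→D; R→E

P at (4, 13):
  A: 17 m
  B: 13 m
  C: 12 m
  D: 5 m
  E: 15 m
  → nearest: D (5 m)
Q at (9, 14):
  A: 22 m
  B: 18 m
  C: 17 m
  D: 10 m
  E: 16 m
  → nearest: D (10 m)
R at (1, -3):
  A: 14 m
  B: 18 m
  C: 9 m
  D: 16 m
  E: 5 m
  → nearest: E (5 m)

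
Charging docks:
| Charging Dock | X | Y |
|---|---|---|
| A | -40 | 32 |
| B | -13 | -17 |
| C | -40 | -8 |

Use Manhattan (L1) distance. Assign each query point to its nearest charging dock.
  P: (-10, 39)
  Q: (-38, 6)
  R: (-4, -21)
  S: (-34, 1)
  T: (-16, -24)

P→A; Q→C; R→B; S→C; T→B

P at (-10, 39):
  A: |-30| + |-7| = 30 + 7 = 37
  B: |-3| + |-56| = 3 + 56 = 59
  C: |-30| + |-47| = 30 + 47 = 77
  → nearest: A (37)
Q at (-38, 6):
  A: |-2| + |26| = 2 + 26 = 28
  B: |25| + |-23| = 25 + 23 = 48
  C: |-2| + |-14| = 2 + 14 = 16
  → nearest: C (16)
R at (-4, -21):
  A: |-36| + |53| = 36 + 53 = 89
  B: |-9| + |4| = 9 + 4 = 13
  C: |-36| + |13| = 36 + 13 = 49
  → nearest: B (13)
S at (-34, 1):
  A: |-6| + |31| = 6 + 31 = 37
  B: |21| + |-18| = 21 + 18 = 39
  C: |-6| + |-9| = 6 + 9 = 15
  → nearest: C (15)
T at (-16, -24):
  A: |-24| + |56| = 24 + 56 = 80
  B: |3| + |7| = 3 + 7 = 10
  C: |-24| + |16| = 24 + 16 = 40
  → nearest: B (10)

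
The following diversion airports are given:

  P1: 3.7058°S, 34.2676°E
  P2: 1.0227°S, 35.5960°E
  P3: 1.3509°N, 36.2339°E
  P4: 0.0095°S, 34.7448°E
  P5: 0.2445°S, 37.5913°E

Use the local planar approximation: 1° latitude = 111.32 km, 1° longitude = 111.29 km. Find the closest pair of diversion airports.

P2 and P4

Pairwise distances:
P2–P4: √((1.0132·111.32)² + (-0.8512·111.29)²) = √(12721.454166 + 8973.781994) = 147.2930 km
P3–P4: √((-1.3604·111.32)² + (-1.4891·111.29)²) = √(22933.991217 + 27463.761066) = 224.4944 km
P3–P5: √((-1.5954·111.32)² + (1.3574·111.29)²) = √(31541.734426 + 22820.648123) = 233.1574 km
P2–P5: √((0.7782·111.32)² + (1.9953·111.29)²) = √(7504.622451 + 49309.283270) = 238.3567 km
P2–P3: √((2.3736·111.32)² + (0.6379·111.29)²) = √(69817.044767 + 5039.848588) = 273.5999 km
P4–P5: √((-0.2350·111.32)² + (2.8465·111.29)²) = √(684.356064 + 100353.993865) = 317.8653 km
P1–P2: √((2.6831·111.32)² + (1.3284·111.29)²) = √(89211.350500 + 21855.966618) = 333.2676 km
P1–P4: √((3.6963·111.32)² + (0.4772·111.29)²) = √(169309.302246 + 2820.415903) = 414.8852 km
P1–P5: √((3.4613·111.32)² + (3.3237·111.29)²) = √(148465.272612 + 136821.995135) = 534.1229 km
P1–P3: √((5.0567·111.32)² + (1.9663·111.29)²) = √(316869.744115 + 47886.361887) = 603.9504 km
Closest pair: P2–P4 at 147.2930 km.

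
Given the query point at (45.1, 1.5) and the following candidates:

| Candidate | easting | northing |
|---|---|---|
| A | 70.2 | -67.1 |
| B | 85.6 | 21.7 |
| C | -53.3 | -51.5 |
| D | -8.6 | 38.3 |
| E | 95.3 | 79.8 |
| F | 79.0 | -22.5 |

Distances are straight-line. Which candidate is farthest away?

C

Distances from (45.1, 1.5):
A: 73.0
B: 45.3
C: 111.8
D: 65.1
E: 93.0
F: 41.5
Maximum: C at 111.8.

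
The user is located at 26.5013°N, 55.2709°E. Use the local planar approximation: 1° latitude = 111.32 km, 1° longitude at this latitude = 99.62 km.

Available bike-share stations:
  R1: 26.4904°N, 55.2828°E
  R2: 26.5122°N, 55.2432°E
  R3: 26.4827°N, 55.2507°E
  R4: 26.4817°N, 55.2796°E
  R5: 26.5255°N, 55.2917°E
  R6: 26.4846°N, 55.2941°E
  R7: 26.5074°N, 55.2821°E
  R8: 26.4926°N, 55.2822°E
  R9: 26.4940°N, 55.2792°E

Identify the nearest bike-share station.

R9

Distances from 26.5013°N, 55.2709°E:
R1: √((-0.0109·111.32)² + (0.0119·99.62)²) = √(1.472310 + 1.405358) = 1.6964 km
R2: √((0.0109·111.32)² + (-0.0277·99.62)²) = √(1.472310 + 7.614697) = 3.0145 km
R3: √((-0.0186·111.32)² + (-0.0202·99.62)²) = √(4.287186 + 4.049448) = 2.8873 km
R4: √((-0.0196·111.32)² + (0.0087·99.62)²) = √(4.760565 + 0.751158) = 2.3477 km
R5: √((0.0242·111.32)² + (0.0208·99.62)²) = √(7.257334 + 4.293582) = 3.3987 km
R6: √((-0.0167·111.32)² + (0.0232·99.62)²) = √(3.456045 + 5.341571) = 2.9661 km
R7: √((0.0061·111.32)² + (0.0112·99.62)²) = √(0.461112 + 1.244885) = 1.3061 km
R8: √((-0.0087·111.32)² + (0.0113·99.62)²) = √(0.937961 + 1.267214) = 1.4850 km
R9: √((-0.0073·111.32)² + (0.0083·99.62)²) = √(0.660377 + 0.683674) = 1.1593 km
Minimum: R9 at 1.1593 km.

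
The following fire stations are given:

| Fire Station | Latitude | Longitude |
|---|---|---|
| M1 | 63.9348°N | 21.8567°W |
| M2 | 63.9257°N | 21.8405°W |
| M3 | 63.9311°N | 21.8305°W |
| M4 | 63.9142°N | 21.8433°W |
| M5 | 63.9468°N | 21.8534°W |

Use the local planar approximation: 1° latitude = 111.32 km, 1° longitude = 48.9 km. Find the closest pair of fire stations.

M2 and M3

Pairwise distances:
M1–M2: 1.2860 km
M1–M3: 1.3458 km
M1–M4: 2.3850 km
M1–M5: 1.3456 km
M2–M3: 0.7749 km
M2–M4: 1.2875 km
M2–M5: 2.4321 km
M3–M4: 1.9827 km
M3–M5: 2.0757 km
M4–M5: 3.6625 km
Closest pair: M2–M3 at 0.7749 km.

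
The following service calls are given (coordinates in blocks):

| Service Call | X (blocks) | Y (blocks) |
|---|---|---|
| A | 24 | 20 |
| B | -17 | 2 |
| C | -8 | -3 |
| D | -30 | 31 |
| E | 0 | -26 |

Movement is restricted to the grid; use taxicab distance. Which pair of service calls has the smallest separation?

Pairwise distances:
B–C: |9| + |-5| = 9 + 5 = 14 blocks
C–E: |8| + |-23| = 8 + 23 = 31 blocks
B–D: |-13| + |29| = 13 + 29 = 42 blocks
B–E: |17| + |-28| = 17 + 28 = 45 blocks
A–C: |-32| + |-23| = 32 + 23 = 55 blocks
C–D: |-22| + |34| = 22 + 34 = 56 blocks
A–B: |-41| + |-18| = 41 + 18 = 59 blocks
A–D: |-54| + |11| = 54 + 11 = 65 blocks
A–E: |-24| + |-46| = 24 + 46 = 70 blocks
D–E: |30| + |-57| = 30 + 57 = 87 blocks
Closest pair: B–C at 14 blocks.

B and C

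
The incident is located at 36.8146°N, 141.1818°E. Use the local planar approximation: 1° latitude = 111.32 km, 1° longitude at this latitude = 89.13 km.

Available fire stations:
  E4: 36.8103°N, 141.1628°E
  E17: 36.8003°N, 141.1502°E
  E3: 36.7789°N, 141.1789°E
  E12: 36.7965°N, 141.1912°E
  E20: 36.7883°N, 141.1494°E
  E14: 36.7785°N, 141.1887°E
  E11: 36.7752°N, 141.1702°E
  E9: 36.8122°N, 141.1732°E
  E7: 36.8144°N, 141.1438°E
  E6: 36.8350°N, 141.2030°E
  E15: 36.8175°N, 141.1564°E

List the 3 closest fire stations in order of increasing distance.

E9, E4, E12

Distances from 36.8146°N, 141.1818°E:
E4: √((-0.0043·111.32)² + (-0.0190·89.13)²) = √(0.229131 + 2.867841) = 1.7598 km
E17: √((-0.0143·111.32)² + (-0.0316·89.13)²) = √(2.534069 + 7.932717) = 3.2352 km
E3: √((-0.0357·111.32)² + (-0.0029·89.13)²) = √(15.793662 + 0.066810) = 3.9825 km
E12: √((-0.0181·111.32)² + (0.0094·89.13)²) = √(4.059790 + 0.701946) = 2.1821 km
E20: √((-0.0263·111.32)² + (-0.0324·89.13)²) = √(8.571521 + 8.339458) = 4.1123 km
E14: √((-0.0361·111.32)² + (0.0069·89.13)²) = √(16.149564 + 0.378221) = 4.0654 km
E11: √((-0.0394·111.32)² + (-0.0116·89.13)²) = √(19.237066 + 1.068966) = 4.5062 km
E9: √((-0.0024·111.32)² + (-0.0086·89.13)²) = √(0.071379 + 0.587550) = 0.8117 km
E7: √((-0.0002·111.32)² + (-0.0380·89.13)²) = √(0.000496 + 11.471363) = 3.3870 km
E6: √((0.0204·111.32)² + (0.0212·89.13)²) = √(5.157114 + 3.570422) = 2.9542 km
E15: √((0.0029·111.32)² + (-0.0254·89.13)²) = √(0.104218 + 5.125252) = 2.2868 km
Sorted: E9 (0.8117 km) < E4 (1.7598 km) < E12 (2.1821 km) < E15 (2.2868 km) < E6 (2.9542 km) < …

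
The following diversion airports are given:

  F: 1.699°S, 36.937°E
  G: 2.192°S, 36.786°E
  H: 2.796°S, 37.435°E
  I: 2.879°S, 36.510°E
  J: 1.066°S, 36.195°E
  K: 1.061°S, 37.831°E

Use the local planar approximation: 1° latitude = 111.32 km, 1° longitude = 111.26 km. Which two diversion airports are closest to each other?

Pairwise distances:
F–G: √((-0.493·111.32)² + (-0.151·111.26)²) = √(3011.89782 + 282.24874) = 57.395 km
F–H: √((-1.097·111.32)² + (0.498·111.26)²) = √(14912.81569 + 3069.98884) = 134.100 km
F–I: √((-1.180·111.32)² + (-0.427·111.26)²) = √(17254.81908 + 2257.01196) = 139.685 km
F–J: √((0.633·111.32)² + (-0.742·111.26)²) = √(4965.39515 + 6815.31482) = 108.539 km
F–K: √((0.638·111.32)² + (0.894·111.26)²) = √(5044.14721 + 9893.57269) = 122.220 km
G–H: √((-0.604·111.32)² + (0.649·111.26)²) = √(4520.85182 + 5213.95772) = 98.665 km
G–I: √((-0.687·111.32)² + (-0.276·111.26)²) = √(5848.70706 + 942.96652) = 82.412 km
G–J: √((1.126·111.32)² + (-0.591·111.26)²) = √(15711.69994 + 4323.67531) = 141.546 km
G–K: √((1.131·111.32)² + (1.045·111.26)²) = √(15851.54526 + 13517.94553) = 171.375 km
H–I: √((-0.083·111.32)² + (-0.925·111.26)²) = √(85.36947 + 10591.60014) = 103.329 km
H–J: √((1.730·111.32)² + (-1.240·111.26)²) = √(37088.44299 + 19033.62381) = 236.901 km
H–K: √((1.735·111.32)² + (0.396·111.26)²) = √(37303.13686 + 1941.19196) = 198.102 km
I–J: √((1.813·111.32)² + (-0.315·111.26)²) = √(40732.58791 + 1228.28520) = 204.844 km
I–K: √((1.818·111.32)² + (1.321·111.26)²) = √(40957.56726 + 21601.49189) = 250.118 km
J–K: √((0.005·111.32)² + (1.636·111.26)²) = √(0.30980 + 33131.77550) = 182.022 km
Closest pair: F–G at 57.395 km.

F and G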